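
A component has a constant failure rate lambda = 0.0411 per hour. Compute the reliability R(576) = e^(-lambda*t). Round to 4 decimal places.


lambda = 0.0411
t = 576
lambda * t = 23.6736
R(t) = e^(-23.6736)
R(t) = 0.0

0.0


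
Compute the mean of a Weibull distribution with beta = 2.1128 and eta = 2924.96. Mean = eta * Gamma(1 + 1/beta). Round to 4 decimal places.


beta = 2.1128, eta = 2924.96
1/beta = 0.4733
1 + 1/beta = 1.4733
Gamma(1.4733) = 0.8857
Mean = 2924.96 * 0.8857
Mean = 2590.5241

2590.5241


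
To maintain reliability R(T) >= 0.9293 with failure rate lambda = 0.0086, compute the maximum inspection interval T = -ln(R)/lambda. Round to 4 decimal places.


R_target = 0.9293
lambda = 0.0086
-ln(0.9293) = 0.0733
T = 0.0733 / 0.0086
T = 8.526

8.526


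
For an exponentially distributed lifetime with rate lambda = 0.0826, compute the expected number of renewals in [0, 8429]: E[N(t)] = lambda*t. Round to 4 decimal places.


lambda = 0.0826
t = 8429
E[N(t)] = lambda * t
E[N(t)] = 0.0826 * 8429
E[N(t)] = 696.2354

696.2354


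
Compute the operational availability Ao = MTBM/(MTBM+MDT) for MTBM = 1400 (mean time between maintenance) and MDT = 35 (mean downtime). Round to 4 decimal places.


MTBM = 1400
MDT = 35
MTBM + MDT = 1435
Ao = 1400 / 1435
Ao = 0.9756

0.9756


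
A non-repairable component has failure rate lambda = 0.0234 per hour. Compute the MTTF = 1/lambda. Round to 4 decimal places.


lambda = 0.0234
MTTF = 1 / 0.0234
MTTF = 42.735

42.735


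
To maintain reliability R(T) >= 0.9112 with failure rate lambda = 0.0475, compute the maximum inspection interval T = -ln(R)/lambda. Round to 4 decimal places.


R_target = 0.9112
lambda = 0.0475
-ln(0.9112) = 0.093
T = 0.093 / 0.0475
T = 1.9577

1.9577


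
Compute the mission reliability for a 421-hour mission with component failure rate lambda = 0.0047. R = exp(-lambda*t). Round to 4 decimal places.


lambda = 0.0047
mission_time = 421
lambda * t = 0.0047 * 421 = 1.9787
R = exp(-1.9787)
R = 0.1382

0.1382


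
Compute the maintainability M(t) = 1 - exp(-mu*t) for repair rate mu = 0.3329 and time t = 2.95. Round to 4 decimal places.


mu = 0.3329, t = 2.95
mu * t = 0.3329 * 2.95 = 0.9821
exp(-0.9821) = 0.3745
M(t) = 1 - 0.3745
M(t) = 0.6255

0.6255


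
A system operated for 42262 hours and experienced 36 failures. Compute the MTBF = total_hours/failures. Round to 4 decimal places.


total_hours = 42262
failures = 36
MTBF = 42262 / 36
MTBF = 1173.9444

1173.9444


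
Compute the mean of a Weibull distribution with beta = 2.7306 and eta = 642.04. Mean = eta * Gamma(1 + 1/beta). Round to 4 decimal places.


beta = 2.7306, eta = 642.04
1/beta = 0.3662
1 + 1/beta = 1.3662
Gamma(1.3662) = 0.8896
Mean = 642.04 * 0.8896
Mean = 571.1791

571.1791


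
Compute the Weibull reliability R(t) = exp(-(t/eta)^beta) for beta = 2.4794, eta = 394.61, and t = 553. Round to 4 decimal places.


beta = 2.4794, eta = 394.61, t = 553
t/eta = 553 / 394.61 = 1.4014
(t/eta)^beta = 1.4014^2.4794 = 2.3087
R(t) = exp(-2.3087)
R(t) = 0.0994

0.0994


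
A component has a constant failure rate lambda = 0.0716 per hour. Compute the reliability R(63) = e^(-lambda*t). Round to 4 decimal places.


lambda = 0.0716
t = 63
lambda * t = 4.5108
R(t) = e^(-4.5108)
R(t) = 0.011

0.011


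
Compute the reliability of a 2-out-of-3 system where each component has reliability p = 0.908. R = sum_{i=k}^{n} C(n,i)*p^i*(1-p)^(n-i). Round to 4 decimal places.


k = 2, n = 3, p = 0.908
i=2: C(3,2)=3 * 0.908^2 * 0.092^1 = 0.2276
i=3: C(3,3)=1 * 0.908^3 * 0.092^0 = 0.7486
R = sum of terms = 0.9762

0.9762


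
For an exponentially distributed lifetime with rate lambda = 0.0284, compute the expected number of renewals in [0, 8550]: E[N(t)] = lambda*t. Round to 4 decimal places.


lambda = 0.0284
t = 8550
E[N(t)] = lambda * t
E[N(t)] = 0.0284 * 8550
E[N(t)] = 242.82

242.82


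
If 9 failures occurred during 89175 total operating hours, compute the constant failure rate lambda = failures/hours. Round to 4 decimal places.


failures = 9
total_hours = 89175
lambda = 9 / 89175
lambda = 0.0001

0.0001


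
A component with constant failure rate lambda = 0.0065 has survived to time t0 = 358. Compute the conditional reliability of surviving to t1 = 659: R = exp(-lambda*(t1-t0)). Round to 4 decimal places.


lambda = 0.0065
t0 = 358, t1 = 659
t1 - t0 = 301
lambda * (t1-t0) = 0.0065 * 301 = 1.9565
R = exp(-1.9565)
R = 0.1414

0.1414


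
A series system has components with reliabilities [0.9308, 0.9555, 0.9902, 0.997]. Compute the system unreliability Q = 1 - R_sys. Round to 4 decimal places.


Components: [0.9308, 0.9555, 0.9902, 0.997]
After component 1: product = 0.9308
After component 2: product = 0.8894
After component 3: product = 0.8807
After component 4: product = 0.878
R_sys = 0.878
Q = 1 - 0.878 = 0.122

0.122


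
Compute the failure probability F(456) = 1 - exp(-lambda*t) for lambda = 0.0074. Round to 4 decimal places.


lambda = 0.0074, t = 456
lambda * t = 3.3744
exp(-3.3744) = 0.0342
F(t) = 1 - 0.0342
F(t) = 0.9658

0.9658


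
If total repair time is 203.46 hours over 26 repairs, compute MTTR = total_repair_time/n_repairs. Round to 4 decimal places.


total_repair_time = 203.46
n_repairs = 26
MTTR = 203.46 / 26
MTTR = 7.8254

7.8254


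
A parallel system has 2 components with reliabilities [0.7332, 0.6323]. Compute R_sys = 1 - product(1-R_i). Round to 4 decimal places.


Components: [0.7332, 0.6323]
(1 - 0.7332) = 0.2668, running product = 0.2668
(1 - 0.6323) = 0.3677, running product = 0.0981
Product of (1-R_i) = 0.0981
R_sys = 1 - 0.0981 = 0.9019

0.9019


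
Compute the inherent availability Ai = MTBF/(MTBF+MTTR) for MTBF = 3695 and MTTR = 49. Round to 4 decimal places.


MTBF = 3695
MTTR = 49
MTBF + MTTR = 3744
Ai = 3695 / 3744
Ai = 0.9869

0.9869


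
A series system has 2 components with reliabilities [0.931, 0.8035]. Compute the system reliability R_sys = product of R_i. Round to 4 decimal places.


Components: [0.931, 0.8035]
After component 1 (R=0.931): product = 0.931
After component 2 (R=0.8035): product = 0.7481
R_sys = 0.7481

0.7481


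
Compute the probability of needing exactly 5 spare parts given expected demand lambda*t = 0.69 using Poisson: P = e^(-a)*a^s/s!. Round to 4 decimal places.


a = 0.69, s = 5
e^(-a) = e^(-0.69) = 0.5016
a^s = 0.69^5 = 0.1564
s! = 120
P = 0.5016 * 0.1564 / 120
P = 0.0007

0.0007


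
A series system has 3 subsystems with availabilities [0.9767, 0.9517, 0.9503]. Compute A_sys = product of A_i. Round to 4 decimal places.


Subsystems: [0.9767, 0.9517, 0.9503]
After subsystem 1 (A=0.9767): product = 0.9767
After subsystem 2 (A=0.9517): product = 0.9295
After subsystem 3 (A=0.9503): product = 0.8833
A_sys = 0.8833

0.8833


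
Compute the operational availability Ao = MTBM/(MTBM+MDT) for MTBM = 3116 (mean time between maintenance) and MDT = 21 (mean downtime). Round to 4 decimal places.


MTBM = 3116
MDT = 21
MTBM + MDT = 3137
Ao = 3116 / 3137
Ao = 0.9933

0.9933


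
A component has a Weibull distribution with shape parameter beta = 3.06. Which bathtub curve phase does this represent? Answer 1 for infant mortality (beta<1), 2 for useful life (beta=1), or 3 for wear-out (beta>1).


beta = 3.06
Compare beta to 1:
beta < 1 => infant mortality (phase 1)
beta = 1 => useful life (phase 2)
beta > 1 => wear-out (phase 3)
Since beta = 3.06, this is wear-out (increasing failure rate)
Phase = 3

3


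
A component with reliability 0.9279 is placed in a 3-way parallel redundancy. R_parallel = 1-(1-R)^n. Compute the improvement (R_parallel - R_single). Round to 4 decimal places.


R_single = 0.9279, n = 3
1 - R_single = 0.0721
(1 - R_single)^n = 0.0721^3 = 0.0004
R_parallel = 1 - 0.0004 = 0.9996
Improvement = 0.9996 - 0.9279
Improvement = 0.0717

0.0717


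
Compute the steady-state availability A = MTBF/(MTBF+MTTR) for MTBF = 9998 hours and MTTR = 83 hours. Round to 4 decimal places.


MTBF = 9998
MTTR = 83
MTBF + MTTR = 10081
A = 9998 / 10081
A = 0.9918

0.9918


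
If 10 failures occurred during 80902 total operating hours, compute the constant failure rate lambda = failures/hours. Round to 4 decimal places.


failures = 10
total_hours = 80902
lambda = 10 / 80902
lambda = 0.0001

0.0001


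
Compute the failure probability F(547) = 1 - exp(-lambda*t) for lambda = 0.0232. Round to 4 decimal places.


lambda = 0.0232, t = 547
lambda * t = 12.6904
exp(-12.6904) = 0.0
F(t) = 1 - 0.0
F(t) = 1.0

1.0


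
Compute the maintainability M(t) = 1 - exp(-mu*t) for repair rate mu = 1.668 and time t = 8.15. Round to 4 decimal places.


mu = 1.668, t = 8.15
mu * t = 1.668 * 8.15 = 13.5942
exp(-13.5942) = 0.0
M(t) = 1 - 0.0
M(t) = 1.0

1.0


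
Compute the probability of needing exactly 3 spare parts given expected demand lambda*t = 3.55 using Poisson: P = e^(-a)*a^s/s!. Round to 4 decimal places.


a = 3.55, s = 3
e^(-a) = e^(-3.55) = 0.0287
a^s = 3.55^3 = 44.7389
s! = 6
P = 0.0287 * 44.7389 / 6
P = 0.2142

0.2142


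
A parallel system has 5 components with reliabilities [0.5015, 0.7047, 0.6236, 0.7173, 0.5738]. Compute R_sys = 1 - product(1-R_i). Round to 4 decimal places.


Components: [0.5015, 0.7047, 0.6236, 0.7173, 0.5738]
(1 - 0.5015) = 0.4985, running product = 0.4985
(1 - 0.7047) = 0.2953, running product = 0.1472
(1 - 0.6236) = 0.3764, running product = 0.0554
(1 - 0.7173) = 0.2827, running product = 0.0157
(1 - 0.5738) = 0.4262, running product = 0.0067
Product of (1-R_i) = 0.0067
R_sys = 1 - 0.0067 = 0.9933

0.9933


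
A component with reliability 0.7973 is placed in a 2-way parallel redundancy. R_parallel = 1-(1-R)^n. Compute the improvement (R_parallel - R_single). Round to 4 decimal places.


R_single = 0.7973, n = 2
1 - R_single = 0.2027
(1 - R_single)^n = 0.2027^2 = 0.0411
R_parallel = 1 - 0.0411 = 0.9589
Improvement = 0.9589 - 0.7973
Improvement = 0.1616

0.1616


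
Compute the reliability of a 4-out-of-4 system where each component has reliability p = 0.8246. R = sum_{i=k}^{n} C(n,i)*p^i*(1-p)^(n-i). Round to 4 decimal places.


k = 4, n = 4, p = 0.8246
i=4: C(4,4)=1 * 0.8246^4 * 0.1754^0 = 0.4624
R = sum of terms = 0.4624

0.4624


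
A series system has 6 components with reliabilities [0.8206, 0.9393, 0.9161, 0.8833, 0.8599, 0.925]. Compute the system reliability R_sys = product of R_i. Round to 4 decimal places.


Components: [0.8206, 0.9393, 0.9161, 0.8833, 0.8599, 0.925]
After component 1 (R=0.8206): product = 0.8206
After component 2 (R=0.9393): product = 0.7708
After component 3 (R=0.9161): product = 0.7061
After component 4 (R=0.8833): product = 0.6237
After component 5 (R=0.8599): product = 0.5363
After component 6 (R=0.925): product = 0.4961
R_sys = 0.4961

0.4961


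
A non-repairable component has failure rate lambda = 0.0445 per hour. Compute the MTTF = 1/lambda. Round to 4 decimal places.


lambda = 0.0445
MTTF = 1 / 0.0445
MTTF = 22.4719

22.4719


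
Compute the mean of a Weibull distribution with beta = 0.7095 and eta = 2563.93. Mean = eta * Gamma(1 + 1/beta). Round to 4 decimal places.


beta = 0.7095, eta = 2563.93
1/beta = 1.4094
1 + 1/beta = 2.4094
Gamma(2.4094) = 1.2499
Mean = 2563.93 * 1.2499
Mean = 3204.6056

3204.6056


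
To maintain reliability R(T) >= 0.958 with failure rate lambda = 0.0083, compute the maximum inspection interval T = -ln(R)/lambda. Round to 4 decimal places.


R_target = 0.958
lambda = 0.0083
-ln(0.958) = 0.0429
T = 0.0429 / 0.0083
T = 5.1696

5.1696


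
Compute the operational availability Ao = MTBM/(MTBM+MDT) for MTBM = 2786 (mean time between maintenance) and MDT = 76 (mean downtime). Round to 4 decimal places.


MTBM = 2786
MDT = 76
MTBM + MDT = 2862
Ao = 2786 / 2862
Ao = 0.9734

0.9734


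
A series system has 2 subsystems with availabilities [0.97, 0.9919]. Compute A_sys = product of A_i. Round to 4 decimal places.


Subsystems: [0.97, 0.9919]
After subsystem 1 (A=0.97): product = 0.97
After subsystem 2 (A=0.9919): product = 0.9621
A_sys = 0.9621

0.9621


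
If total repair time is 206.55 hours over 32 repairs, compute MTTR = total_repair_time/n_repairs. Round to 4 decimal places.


total_repair_time = 206.55
n_repairs = 32
MTTR = 206.55 / 32
MTTR = 6.4547

6.4547


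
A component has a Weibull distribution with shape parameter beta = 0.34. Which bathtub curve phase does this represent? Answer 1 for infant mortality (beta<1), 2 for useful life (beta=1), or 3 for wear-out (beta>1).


beta = 0.34
Compare beta to 1:
beta < 1 => infant mortality (phase 1)
beta = 1 => useful life (phase 2)
beta > 1 => wear-out (phase 3)
Since beta = 0.34, this is infant mortality (decreasing failure rate)
Phase = 1

1


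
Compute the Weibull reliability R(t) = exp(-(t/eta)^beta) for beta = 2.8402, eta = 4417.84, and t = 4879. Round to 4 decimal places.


beta = 2.8402, eta = 4417.84, t = 4879
t/eta = 4879 / 4417.84 = 1.1044
(t/eta)^beta = 1.1044^2.8402 = 1.3258
R(t) = exp(-1.3258)
R(t) = 0.2656

0.2656


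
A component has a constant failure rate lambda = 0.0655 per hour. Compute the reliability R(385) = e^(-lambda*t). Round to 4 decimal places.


lambda = 0.0655
t = 385
lambda * t = 25.2175
R(t) = e^(-25.2175)
R(t) = 0.0

0.0


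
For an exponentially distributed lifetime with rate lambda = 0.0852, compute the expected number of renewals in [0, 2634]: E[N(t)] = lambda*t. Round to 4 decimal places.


lambda = 0.0852
t = 2634
E[N(t)] = lambda * t
E[N(t)] = 0.0852 * 2634
E[N(t)] = 224.4168

224.4168


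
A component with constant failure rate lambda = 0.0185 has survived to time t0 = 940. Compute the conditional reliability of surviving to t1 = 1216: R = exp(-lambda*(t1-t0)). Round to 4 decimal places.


lambda = 0.0185
t0 = 940, t1 = 1216
t1 - t0 = 276
lambda * (t1-t0) = 0.0185 * 276 = 5.106
R = exp(-5.106)
R = 0.0061

0.0061


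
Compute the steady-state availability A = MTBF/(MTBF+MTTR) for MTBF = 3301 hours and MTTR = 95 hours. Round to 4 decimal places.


MTBF = 3301
MTTR = 95
MTBF + MTTR = 3396
A = 3301 / 3396
A = 0.972

0.972


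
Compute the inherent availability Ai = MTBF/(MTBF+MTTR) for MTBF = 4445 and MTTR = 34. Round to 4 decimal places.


MTBF = 4445
MTTR = 34
MTBF + MTTR = 4479
Ai = 4445 / 4479
Ai = 0.9924

0.9924


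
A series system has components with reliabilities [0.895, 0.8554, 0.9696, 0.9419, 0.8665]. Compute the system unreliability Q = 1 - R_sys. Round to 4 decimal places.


Components: [0.895, 0.8554, 0.9696, 0.9419, 0.8665]
After component 1: product = 0.895
After component 2: product = 0.7656
After component 3: product = 0.7423
After component 4: product = 0.6992
After component 5: product = 0.6058
R_sys = 0.6058
Q = 1 - 0.6058 = 0.3942

0.3942


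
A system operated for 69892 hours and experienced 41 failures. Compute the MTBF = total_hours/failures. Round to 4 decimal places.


total_hours = 69892
failures = 41
MTBF = 69892 / 41
MTBF = 1704.6829

1704.6829


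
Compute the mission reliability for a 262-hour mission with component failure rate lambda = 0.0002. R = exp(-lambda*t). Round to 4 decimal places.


lambda = 0.0002
mission_time = 262
lambda * t = 0.0002 * 262 = 0.0524
R = exp(-0.0524)
R = 0.9489

0.9489


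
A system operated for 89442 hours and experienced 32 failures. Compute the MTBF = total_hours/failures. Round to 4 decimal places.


total_hours = 89442
failures = 32
MTBF = 89442 / 32
MTBF = 2795.0625

2795.0625


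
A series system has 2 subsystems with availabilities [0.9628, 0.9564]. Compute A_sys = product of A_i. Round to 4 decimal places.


Subsystems: [0.9628, 0.9564]
After subsystem 1 (A=0.9628): product = 0.9628
After subsystem 2 (A=0.9564): product = 0.9208
A_sys = 0.9208

0.9208


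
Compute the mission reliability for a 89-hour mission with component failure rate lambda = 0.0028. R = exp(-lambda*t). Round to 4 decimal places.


lambda = 0.0028
mission_time = 89
lambda * t = 0.0028 * 89 = 0.2492
R = exp(-0.2492)
R = 0.7794

0.7794


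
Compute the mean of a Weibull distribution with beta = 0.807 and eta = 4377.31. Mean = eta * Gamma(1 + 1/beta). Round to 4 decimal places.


beta = 0.807, eta = 4377.31
1/beta = 1.2392
1 + 1/beta = 2.2392
Gamma(2.2392) = 1.126
Mean = 4377.31 * 1.126
Mean = 4928.9748

4928.9748


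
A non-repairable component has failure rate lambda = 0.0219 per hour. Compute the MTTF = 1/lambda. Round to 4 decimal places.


lambda = 0.0219
MTTF = 1 / 0.0219
MTTF = 45.6621

45.6621


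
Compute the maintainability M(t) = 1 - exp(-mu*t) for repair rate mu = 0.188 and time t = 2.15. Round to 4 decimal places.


mu = 0.188, t = 2.15
mu * t = 0.188 * 2.15 = 0.4042
exp(-0.4042) = 0.6675
M(t) = 1 - 0.6675
M(t) = 0.3325

0.3325


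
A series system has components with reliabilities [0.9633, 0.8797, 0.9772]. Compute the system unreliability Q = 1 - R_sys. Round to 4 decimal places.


Components: [0.9633, 0.8797, 0.9772]
After component 1: product = 0.9633
After component 2: product = 0.8474
After component 3: product = 0.8281
R_sys = 0.8281
Q = 1 - 0.8281 = 0.1719

0.1719


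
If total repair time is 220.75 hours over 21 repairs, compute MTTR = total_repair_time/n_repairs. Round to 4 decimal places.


total_repair_time = 220.75
n_repairs = 21
MTTR = 220.75 / 21
MTTR = 10.5119

10.5119


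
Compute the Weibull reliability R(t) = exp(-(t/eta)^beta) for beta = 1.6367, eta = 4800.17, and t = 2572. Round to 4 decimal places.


beta = 1.6367, eta = 4800.17, t = 2572
t/eta = 2572 / 4800.17 = 0.5358
(t/eta)^beta = 0.5358^1.6367 = 0.3601
R(t) = exp(-0.3601)
R(t) = 0.6976

0.6976


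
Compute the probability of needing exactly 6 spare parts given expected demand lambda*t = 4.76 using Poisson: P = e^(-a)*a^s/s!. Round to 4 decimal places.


a = 4.76, s = 6
e^(-a) = e^(-4.76) = 0.0086
a^s = 4.76^6 = 11631.6605
s! = 720
P = 0.0086 * 11631.6605 / 720
P = 0.1384

0.1384


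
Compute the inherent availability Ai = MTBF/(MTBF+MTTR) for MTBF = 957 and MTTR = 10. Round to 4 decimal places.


MTBF = 957
MTTR = 10
MTBF + MTTR = 967
Ai = 957 / 967
Ai = 0.9897

0.9897


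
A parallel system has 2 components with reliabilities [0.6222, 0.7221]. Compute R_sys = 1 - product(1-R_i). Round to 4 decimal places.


Components: [0.6222, 0.7221]
(1 - 0.6222) = 0.3778, running product = 0.3778
(1 - 0.7221) = 0.2779, running product = 0.105
Product of (1-R_i) = 0.105
R_sys = 1 - 0.105 = 0.895

0.895


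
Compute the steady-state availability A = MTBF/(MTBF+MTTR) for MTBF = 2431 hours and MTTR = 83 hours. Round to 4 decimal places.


MTBF = 2431
MTTR = 83
MTBF + MTTR = 2514
A = 2431 / 2514
A = 0.967

0.967


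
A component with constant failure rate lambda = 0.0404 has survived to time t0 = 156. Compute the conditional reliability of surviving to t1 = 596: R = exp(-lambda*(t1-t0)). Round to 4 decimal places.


lambda = 0.0404
t0 = 156, t1 = 596
t1 - t0 = 440
lambda * (t1-t0) = 0.0404 * 440 = 17.776
R = exp(-17.776)
R = 0.0

0.0


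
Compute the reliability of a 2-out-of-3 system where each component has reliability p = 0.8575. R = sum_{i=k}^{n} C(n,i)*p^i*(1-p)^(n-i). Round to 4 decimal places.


k = 2, n = 3, p = 0.8575
i=2: C(3,2)=3 * 0.8575^2 * 0.1425^1 = 0.3143
i=3: C(3,3)=1 * 0.8575^3 * 0.1425^0 = 0.6305
R = sum of terms = 0.9449

0.9449


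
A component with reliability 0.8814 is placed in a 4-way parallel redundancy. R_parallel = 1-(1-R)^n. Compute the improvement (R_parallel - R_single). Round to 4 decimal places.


R_single = 0.8814, n = 4
1 - R_single = 0.1186
(1 - R_single)^n = 0.1186^4 = 0.0002
R_parallel = 1 - 0.0002 = 0.9998
Improvement = 0.9998 - 0.8814
Improvement = 0.1184

0.1184


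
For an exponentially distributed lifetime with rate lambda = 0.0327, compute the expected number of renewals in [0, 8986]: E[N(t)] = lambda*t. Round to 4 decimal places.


lambda = 0.0327
t = 8986
E[N(t)] = lambda * t
E[N(t)] = 0.0327 * 8986
E[N(t)] = 293.8422

293.8422


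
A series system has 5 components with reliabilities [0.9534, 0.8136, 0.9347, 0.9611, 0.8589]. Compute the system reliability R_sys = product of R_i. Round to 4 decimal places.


Components: [0.9534, 0.8136, 0.9347, 0.9611, 0.8589]
After component 1 (R=0.9534): product = 0.9534
After component 2 (R=0.8136): product = 0.7757
After component 3 (R=0.9347): product = 0.725
After component 4 (R=0.9611): product = 0.6968
After component 5 (R=0.8589): product = 0.5985
R_sys = 0.5985

0.5985


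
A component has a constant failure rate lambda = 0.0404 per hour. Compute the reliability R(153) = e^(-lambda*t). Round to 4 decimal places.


lambda = 0.0404
t = 153
lambda * t = 6.1812
R(t) = e^(-6.1812)
R(t) = 0.0021

0.0021


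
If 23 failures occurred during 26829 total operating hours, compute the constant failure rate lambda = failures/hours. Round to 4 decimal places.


failures = 23
total_hours = 26829
lambda = 23 / 26829
lambda = 0.0009

0.0009


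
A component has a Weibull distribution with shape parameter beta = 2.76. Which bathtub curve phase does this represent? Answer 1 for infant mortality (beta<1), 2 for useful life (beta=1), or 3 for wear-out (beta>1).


beta = 2.76
Compare beta to 1:
beta < 1 => infant mortality (phase 1)
beta = 1 => useful life (phase 2)
beta > 1 => wear-out (phase 3)
Since beta = 2.76, this is wear-out (increasing failure rate)
Phase = 3

3


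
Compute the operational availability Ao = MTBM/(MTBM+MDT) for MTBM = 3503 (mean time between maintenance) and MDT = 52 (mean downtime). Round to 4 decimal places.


MTBM = 3503
MDT = 52
MTBM + MDT = 3555
Ao = 3503 / 3555
Ao = 0.9854

0.9854


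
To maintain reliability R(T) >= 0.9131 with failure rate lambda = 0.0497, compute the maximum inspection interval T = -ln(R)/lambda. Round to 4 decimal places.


R_target = 0.9131
lambda = 0.0497
-ln(0.9131) = 0.0909
T = 0.0909 / 0.0497
T = 1.8292

1.8292


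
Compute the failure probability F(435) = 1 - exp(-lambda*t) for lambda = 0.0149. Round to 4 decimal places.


lambda = 0.0149, t = 435
lambda * t = 6.4815
exp(-6.4815) = 0.0015
F(t) = 1 - 0.0015
F(t) = 0.9985

0.9985


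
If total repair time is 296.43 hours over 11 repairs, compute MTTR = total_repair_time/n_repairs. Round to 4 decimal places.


total_repair_time = 296.43
n_repairs = 11
MTTR = 296.43 / 11
MTTR = 26.9482

26.9482


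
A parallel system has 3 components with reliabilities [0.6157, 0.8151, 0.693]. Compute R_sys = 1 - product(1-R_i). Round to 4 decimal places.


Components: [0.6157, 0.8151, 0.693]
(1 - 0.6157) = 0.3843, running product = 0.3843
(1 - 0.8151) = 0.1849, running product = 0.0711
(1 - 0.693) = 0.307, running product = 0.0218
Product of (1-R_i) = 0.0218
R_sys = 1 - 0.0218 = 0.9782

0.9782


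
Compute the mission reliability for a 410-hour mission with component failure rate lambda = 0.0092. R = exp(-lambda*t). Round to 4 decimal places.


lambda = 0.0092
mission_time = 410
lambda * t = 0.0092 * 410 = 3.772
R = exp(-3.772)
R = 0.023

0.023


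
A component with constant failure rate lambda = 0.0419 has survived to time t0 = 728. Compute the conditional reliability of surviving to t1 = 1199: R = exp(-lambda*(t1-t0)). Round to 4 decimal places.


lambda = 0.0419
t0 = 728, t1 = 1199
t1 - t0 = 471
lambda * (t1-t0) = 0.0419 * 471 = 19.7349
R = exp(-19.7349)
R = 0.0

0.0


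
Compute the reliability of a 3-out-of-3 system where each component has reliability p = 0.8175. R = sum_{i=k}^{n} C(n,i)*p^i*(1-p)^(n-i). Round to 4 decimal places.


k = 3, n = 3, p = 0.8175
i=3: C(3,3)=1 * 0.8175^3 * 0.1825^0 = 0.5463
R = sum of terms = 0.5463

0.5463


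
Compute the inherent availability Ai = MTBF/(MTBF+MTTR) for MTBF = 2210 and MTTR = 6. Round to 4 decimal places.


MTBF = 2210
MTTR = 6
MTBF + MTTR = 2216
Ai = 2210 / 2216
Ai = 0.9973

0.9973


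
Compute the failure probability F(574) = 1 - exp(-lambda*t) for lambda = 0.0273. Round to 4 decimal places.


lambda = 0.0273, t = 574
lambda * t = 15.6702
exp(-15.6702) = 0.0
F(t) = 1 - 0.0
F(t) = 1.0

1.0


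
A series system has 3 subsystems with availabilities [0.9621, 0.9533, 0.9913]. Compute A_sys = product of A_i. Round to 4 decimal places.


Subsystems: [0.9621, 0.9533, 0.9913]
After subsystem 1 (A=0.9621): product = 0.9621
After subsystem 2 (A=0.9533): product = 0.9172
After subsystem 3 (A=0.9913): product = 0.9092
A_sys = 0.9092

0.9092


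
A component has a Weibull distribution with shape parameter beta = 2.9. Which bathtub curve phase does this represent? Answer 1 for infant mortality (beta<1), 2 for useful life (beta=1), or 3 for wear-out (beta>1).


beta = 2.9
Compare beta to 1:
beta < 1 => infant mortality (phase 1)
beta = 1 => useful life (phase 2)
beta > 1 => wear-out (phase 3)
Since beta = 2.9, this is wear-out (increasing failure rate)
Phase = 3

3


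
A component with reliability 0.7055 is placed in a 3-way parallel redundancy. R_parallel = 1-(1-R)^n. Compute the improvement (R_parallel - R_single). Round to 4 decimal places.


R_single = 0.7055, n = 3
1 - R_single = 0.2945
(1 - R_single)^n = 0.2945^3 = 0.0255
R_parallel = 1 - 0.0255 = 0.9745
Improvement = 0.9745 - 0.7055
Improvement = 0.269

0.269


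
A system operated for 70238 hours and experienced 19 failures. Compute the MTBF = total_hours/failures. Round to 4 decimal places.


total_hours = 70238
failures = 19
MTBF = 70238 / 19
MTBF = 3696.7368

3696.7368


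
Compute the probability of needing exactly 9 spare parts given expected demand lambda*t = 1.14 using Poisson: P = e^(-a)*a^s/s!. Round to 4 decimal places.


a = 1.14, s = 9
e^(-a) = e^(-1.14) = 0.3198
a^s = 1.14^9 = 3.2519
s! = 362880
P = 0.3198 * 3.2519 / 362880
P = 0.0

0.0


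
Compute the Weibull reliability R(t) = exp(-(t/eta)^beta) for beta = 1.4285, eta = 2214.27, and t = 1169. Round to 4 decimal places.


beta = 1.4285, eta = 2214.27, t = 1169
t/eta = 1169 / 2214.27 = 0.5279
(t/eta)^beta = 0.5279^1.4285 = 0.4015
R(t) = exp(-0.4015)
R(t) = 0.6693

0.6693


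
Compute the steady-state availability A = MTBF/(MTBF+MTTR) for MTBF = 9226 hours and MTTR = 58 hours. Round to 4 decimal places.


MTBF = 9226
MTTR = 58
MTBF + MTTR = 9284
A = 9226 / 9284
A = 0.9938

0.9938


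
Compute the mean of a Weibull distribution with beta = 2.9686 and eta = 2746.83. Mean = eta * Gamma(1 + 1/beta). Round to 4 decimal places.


beta = 2.9686, eta = 2746.83
1/beta = 0.3369
1 + 1/beta = 1.3369
Gamma(1.3369) = 0.8926
Mean = 2746.83 * 0.8926
Mean = 2451.738

2451.738


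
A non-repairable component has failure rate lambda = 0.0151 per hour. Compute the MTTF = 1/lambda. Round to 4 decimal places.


lambda = 0.0151
MTTF = 1 / 0.0151
MTTF = 66.2252

66.2252


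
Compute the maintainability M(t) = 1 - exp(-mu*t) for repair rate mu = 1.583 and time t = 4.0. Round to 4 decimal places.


mu = 1.583, t = 4.0
mu * t = 1.583 * 4.0 = 6.332
exp(-6.332) = 0.0018
M(t) = 1 - 0.0018
M(t) = 0.9982

0.9982


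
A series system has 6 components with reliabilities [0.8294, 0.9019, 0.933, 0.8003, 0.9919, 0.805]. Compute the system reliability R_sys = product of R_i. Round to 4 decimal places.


Components: [0.8294, 0.9019, 0.933, 0.8003, 0.9919, 0.805]
After component 1 (R=0.8294): product = 0.8294
After component 2 (R=0.9019): product = 0.748
After component 3 (R=0.933): product = 0.6979
After component 4 (R=0.8003): product = 0.5585
After component 5 (R=0.9919): product = 0.554
After component 6 (R=0.805): product = 0.446
R_sys = 0.446

0.446


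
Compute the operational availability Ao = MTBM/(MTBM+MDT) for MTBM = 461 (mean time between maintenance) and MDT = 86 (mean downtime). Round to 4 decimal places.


MTBM = 461
MDT = 86
MTBM + MDT = 547
Ao = 461 / 547
Ao = 0.8428

0.8428


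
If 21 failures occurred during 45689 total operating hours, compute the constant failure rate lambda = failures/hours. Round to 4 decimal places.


failures = 21
total_hours = 45689
lambda = 21 / 45689
lambda = 0.0005

0.0005


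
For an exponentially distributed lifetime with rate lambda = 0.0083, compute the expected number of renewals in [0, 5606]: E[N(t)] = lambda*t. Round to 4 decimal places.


lambda = 0.0083
t = 5606
E[N(t)] = lambda * t
E[N(t)] = 0.0083 * 5606
E[N(t)] = 46.5298

46.5298


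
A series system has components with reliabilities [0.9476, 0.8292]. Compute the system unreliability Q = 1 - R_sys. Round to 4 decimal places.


Components: [0.9476, 0.8292]
After component 1: product = 0.9476
After component 2: product = 0.7857
R_sys = 0.7857
Q = 1 - 0.7857 = 0.2143

0.2143


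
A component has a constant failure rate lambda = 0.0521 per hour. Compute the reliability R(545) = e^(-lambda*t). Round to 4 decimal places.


lambda = 0.0521
t = 545
lambda * t = 28.3945
R(t) = e^(-28.3945)
R(t) = 0.0

0.0


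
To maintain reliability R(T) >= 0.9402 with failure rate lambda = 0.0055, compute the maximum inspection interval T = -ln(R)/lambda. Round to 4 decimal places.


R_target = 0.9402
lambda = 0.0055
-ln(0.9402) = 0.0617
T = 0.0617 / 0.0055
T = 11.2114

11.2114


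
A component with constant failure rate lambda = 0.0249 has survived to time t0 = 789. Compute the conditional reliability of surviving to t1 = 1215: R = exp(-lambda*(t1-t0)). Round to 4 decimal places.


lambda = 0.0249
t0 = 789, t1 = 1215
t1 - t0 = 426
lambda * (t1-t0) = 0.0249 * 426 = 10.6074
R = exp(-10.6074)
R = 0.0

0.0


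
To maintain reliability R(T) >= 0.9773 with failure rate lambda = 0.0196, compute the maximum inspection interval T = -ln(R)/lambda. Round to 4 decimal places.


R_target = 0.9773
lambda = 0.0196
-ln(0.9773) = 0.023
T = 0.023 / 0.0196
T = 1.1715

1.1715


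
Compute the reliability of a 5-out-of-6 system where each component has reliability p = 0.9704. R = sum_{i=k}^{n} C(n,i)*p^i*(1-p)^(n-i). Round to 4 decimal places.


k = 5, n = 6, p = 0.9704
i=5: C(6,5)=6 * 0.9704^5 * 0.0296^1 = 0.1528
i=6: C(6,6)=1 * 0.9704^6 * 0.0296^0 = 0.835
R = sum of terms = 0.9879

0.9879


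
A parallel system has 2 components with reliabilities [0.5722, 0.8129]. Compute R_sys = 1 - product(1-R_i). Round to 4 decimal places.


Components: [0.5722, 0.8129]
(1 - 0.5722) = 0.4278, running product = 0.4278
(1 - 0.8129) = 0.1871, running product = 0.08
Product of (1-R_i) = 0.08
R_sys = 1 - 0.08 = 0.92

0.92


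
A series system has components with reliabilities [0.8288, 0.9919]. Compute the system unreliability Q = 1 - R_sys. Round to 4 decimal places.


Components: [0.8288, 0.9919]
After component 1: product = 0.8288
After component 2: product = 0.8221
R_sys = 0.8221
Q = 1 - 0.8221 = 0.1779

0.1779


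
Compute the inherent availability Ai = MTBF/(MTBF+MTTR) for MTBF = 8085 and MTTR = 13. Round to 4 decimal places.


MTBF = 8085
MTTR = 13
MTBF + MTTR = 8098
Ai = 8085 / 8098
Ai = 0.9984

0.9984


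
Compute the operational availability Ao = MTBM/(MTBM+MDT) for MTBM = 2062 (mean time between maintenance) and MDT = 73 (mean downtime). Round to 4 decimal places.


MTBM = 2062
MDT = 73
MTBM + MDT = 2135
Ao = 2062 / 2135
Ao = 0.9658

0.9658


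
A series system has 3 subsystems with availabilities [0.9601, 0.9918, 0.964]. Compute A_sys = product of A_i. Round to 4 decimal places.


Subsystems: [0.9601, 0.9918, 0.964]
After subsystem 1 (A=0.9601): product = 0.9601
After subsystem 2 (A=0.9918): product = 0.9522
After subsystem 3 (A=0.964): product = 0.9179
A_sys = 0.9179

0.9179


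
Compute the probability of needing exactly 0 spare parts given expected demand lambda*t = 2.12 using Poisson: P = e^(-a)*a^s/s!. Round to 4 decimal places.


a = 2.12, s = 0
e^(-a) = e^(-2.12) = 0.12
a^s = 2.12^0 = 1.0
s! = 1
P = 0.12 * 1.0 / 1
P = 0.12

0.12


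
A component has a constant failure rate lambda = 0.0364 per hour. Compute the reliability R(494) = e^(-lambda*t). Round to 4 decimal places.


lambda = 0.0364
t = 494
lambda * t = 17.9816
R(t) = e^(-17.9816)
R(t) = 0.0

0.0


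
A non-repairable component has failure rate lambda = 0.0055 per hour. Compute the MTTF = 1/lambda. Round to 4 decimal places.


lambda = 0.0055
MTTF = 1 / 0.0055
MTTF = 181.8182

181.8182


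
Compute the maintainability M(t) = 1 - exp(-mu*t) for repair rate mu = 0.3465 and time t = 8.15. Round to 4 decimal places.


mu = 0.3465, t = 8.15
mu * t = 0.3465 * 8.15 = 2.824
exp(-2.824) = 0.0594
M(t) = 1 - 0.0594
M(t) = 0.9406

0.9406


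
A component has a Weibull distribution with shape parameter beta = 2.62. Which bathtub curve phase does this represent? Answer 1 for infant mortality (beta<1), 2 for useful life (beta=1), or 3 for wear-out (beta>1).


beta = 2.62
Compare beta to 1:
beta < 1 => infant mortality (phase 1)
beta = 1 => useful life (phase 2)
beta > 1 => wear-out (phase 3)
Since beta = 2.62, this is wear-out (increasing failure rate)
Phase = 3

3


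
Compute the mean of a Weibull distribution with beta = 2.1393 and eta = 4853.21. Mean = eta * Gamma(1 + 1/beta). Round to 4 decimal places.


beta = 2.1393, eta = 4853.21
1/beta = 0.4674
1 + 1/beta = 1.4674
Gamma(1.4674) = 0.8856
Mean = 4853.21 * 0.8856
Mean = 4298.0884

4298.0884


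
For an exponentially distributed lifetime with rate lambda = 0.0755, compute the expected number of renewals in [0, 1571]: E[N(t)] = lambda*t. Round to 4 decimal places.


lambda = 0.0755
t = 1571
E[N(t)] = lambda * t
E[N(t)] = 0.0755 * 1571
E[N(t)] = 118.6105

118.6105


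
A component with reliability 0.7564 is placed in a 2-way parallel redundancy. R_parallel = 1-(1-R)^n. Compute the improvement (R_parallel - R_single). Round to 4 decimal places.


R_single = 0.7564, n = 2
1 - R_single = 0.2436
(1 - R_single)^n = 0.2436^2 = 0.0593
R_parallel = 1 - 0.0593 = 0.9407
Improvement = 0.9407 - 0.7564
Improvement = 0.1843

0.1843


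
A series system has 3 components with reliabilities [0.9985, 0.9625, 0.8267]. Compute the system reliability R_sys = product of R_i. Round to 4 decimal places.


Components: [0.9985, 0.9625, 0.8267]
After component 1 (R=0.9985): product = 0.9985
After component 2 (R=0.9625): product = 0.9611
After component 3 (R=0.8267): product = 0.7945
R_sys = 0.7945

0.7945


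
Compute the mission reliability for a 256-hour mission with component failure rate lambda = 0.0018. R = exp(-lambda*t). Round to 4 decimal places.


lambda = 0.0018
mission_time = 256
lambda * t = 0.0018 * 256 = 0.4608
R = exp(-0.4608)
R = 0.6308

0.6308


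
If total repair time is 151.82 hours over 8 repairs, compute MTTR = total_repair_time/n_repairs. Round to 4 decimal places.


total_repair_time = 151.82
n_repairs = 8
MTTR = 151.82 / 8
MTTR = 18.9775

18.9775


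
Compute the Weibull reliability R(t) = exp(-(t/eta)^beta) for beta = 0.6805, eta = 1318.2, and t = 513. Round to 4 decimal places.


beta = 0.6805, eta = 1318.2, t = 513
t/eta = 513 / 1318.2 = 0.3892
(t/eta)^beta = 0.3892^0.6805 = 0.5261
R(t) = exp(-0.5261)
R(t) = 0.5909

0.5909


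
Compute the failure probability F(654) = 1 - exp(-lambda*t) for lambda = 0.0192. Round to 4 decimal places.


lambda = 0.0192, t = 654
lambda * t = 12.5568
exp(-12.5568) = 0.0
F(t) = 1 - 0.0
F(t) = 1.0

1.0


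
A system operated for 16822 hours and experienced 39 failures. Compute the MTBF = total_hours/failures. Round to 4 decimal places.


total_hours = 16822
failures = 39
MTBF = 16822 / 39
MTBF = 431.3333

431.3333


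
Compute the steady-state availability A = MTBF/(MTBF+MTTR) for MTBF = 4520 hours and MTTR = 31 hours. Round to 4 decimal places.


MTBF = 4520
MTTR = 31
MTBF + MTTR = 4551
A = 4520 / 4551
A = 0.9932

0.9932


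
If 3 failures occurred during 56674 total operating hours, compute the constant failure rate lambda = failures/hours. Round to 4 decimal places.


failures = 3
total_hours = 56674
lambda = 3 / 56674
lambda = 0.0001

0.0001


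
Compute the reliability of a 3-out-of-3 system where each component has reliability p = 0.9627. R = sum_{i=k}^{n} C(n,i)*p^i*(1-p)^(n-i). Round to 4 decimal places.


k = 3, n = 3, p = 0.9627
i=3: C(3,3)=1 * 0.9627^3 * 0.0373^0 = 0.8922
R = sum of terms = 0.8922

0.8922


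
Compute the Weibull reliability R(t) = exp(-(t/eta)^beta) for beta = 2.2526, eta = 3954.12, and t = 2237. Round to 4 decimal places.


beta = 2.2526, eta = 3954.12, t = 2237
t/eta = 2237 / 3954.12 = 0.5657
(t/eta)^beta = 0.5657^2.2526 = 0.2772
R(t) = exp(-0.2772)
R(t) = 0.7579

0.7579


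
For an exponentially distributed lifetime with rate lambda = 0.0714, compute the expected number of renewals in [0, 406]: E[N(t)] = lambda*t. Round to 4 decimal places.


lambda = 0.0714
t = 406
E[N(t)] = lambda * t
E[N(t)] = 0.0714 * 406
E[N(t)] = 28.9884

28.9884


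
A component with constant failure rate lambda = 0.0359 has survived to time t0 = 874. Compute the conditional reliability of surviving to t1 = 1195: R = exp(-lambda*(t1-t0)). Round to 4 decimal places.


lambda = 0.0359
t0 = 874, t1 = 1195
t1 - t0 = 321
lambda * (t1-t0) = 0.0359 * 321 = 11.5239
R = exp(-11.5239)
R = 0.0

0.0


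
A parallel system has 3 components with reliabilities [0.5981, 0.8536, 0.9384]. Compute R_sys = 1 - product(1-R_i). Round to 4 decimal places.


Components: [0.5981, 0.8536, 0.9384]
(1 - 0.5981) = 0.4019, running product = 0.4019
(1 - 0.8536) = 0.1464, running product = 0.0588
(1 - 0.9384) = 0.0616, running product = 0.0036
Product of (1-R_i) = 0.0036
R_sys = 1 - 0.0036 = 0.9964

0.9964


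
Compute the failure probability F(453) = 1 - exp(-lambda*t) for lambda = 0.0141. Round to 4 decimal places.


lambda = 0.0141, t = 453
lambda * t = 6.3873
exp(-6.3873) = 0.0017
F(t) = 1 - 0.0017
F(t) = 0.9983

0.9983


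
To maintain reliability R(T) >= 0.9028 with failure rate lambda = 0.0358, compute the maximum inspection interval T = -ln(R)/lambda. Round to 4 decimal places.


R_target = 0.9028
lambda = 0.0358
-ln(0.9028) = 0.1023
T = 0.1023 / 0.0358
T = 2.8563

2.8563


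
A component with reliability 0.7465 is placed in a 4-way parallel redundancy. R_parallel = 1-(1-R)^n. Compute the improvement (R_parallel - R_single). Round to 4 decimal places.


R_single = 0.7465, n = 4
1 - R_single = 0.2535
(1 - R_single)^n = 0.2535^4 = 0.0041
R_parallel = 1 - 0.0041 = 0.9959
Improvement = 0.9959 - 0.7465
Improvement = 0.2494

0.2494


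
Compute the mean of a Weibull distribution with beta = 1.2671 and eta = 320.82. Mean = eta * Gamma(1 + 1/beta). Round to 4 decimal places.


beta = 1.2671, eta = 320.82
1/beta = 0.7892
1 + 1/beta = 1.7892
Gamma(1.7892) = 0.9286
Mean = 320.82 * 0.9286
Mean = 297.9014

297.9014


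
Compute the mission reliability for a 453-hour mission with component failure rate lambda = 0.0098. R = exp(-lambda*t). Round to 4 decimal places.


lambda = 0.0098
mission_time = 453
lambda * t = 0.0098 * 453 = 4.4394
R = exp(-4.4394)
R = 0.0118

0.0118


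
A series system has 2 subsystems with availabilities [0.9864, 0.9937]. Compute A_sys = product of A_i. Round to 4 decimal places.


Subsystems: [0.9864, 0.9937]
After subsystem 1 (A=0.9864): product = 0.9864
After subsystem 2 (A=0.9937): product = 0.9802
A_sys = 0.9802

0.9802


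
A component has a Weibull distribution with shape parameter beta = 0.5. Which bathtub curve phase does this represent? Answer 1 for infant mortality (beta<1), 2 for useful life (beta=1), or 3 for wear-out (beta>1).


beta = 0.5
Compare beta to 1:
beta < 1 => infant mortality (phase 1)
beta = 1 => useful life (phase 2)
beta > 1 => wear-out (phase 3)
Since beta = 0.5, this is infant mortality (decreasing failure rate)
Phase = 1

1


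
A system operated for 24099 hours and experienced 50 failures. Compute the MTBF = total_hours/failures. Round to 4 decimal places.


total_hours = 24099
failures = 50
MTBF = 24099 / 50
MTBF = 481.98

481.98


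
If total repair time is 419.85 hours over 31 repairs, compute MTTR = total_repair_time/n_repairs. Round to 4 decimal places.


total_repair_time = 419.85
n_repairs = 31
MTTR = 419.85 / 31
MTTR = 13.5435

13.5435
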